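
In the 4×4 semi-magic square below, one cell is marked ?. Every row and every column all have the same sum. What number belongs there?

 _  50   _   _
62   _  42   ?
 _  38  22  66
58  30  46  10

Row 4 is complete and sums to 144; that is the magic constant.
Row 3 must total 144; the given cells sum to 126, so (3,1) = 18.
From column 1, 144 − (62 + 18 + 58) gives (1,1) = 6.
The remaining cell in column 2 is (2,2) = 144 − 118 = 26.
Column 3 needs 144; the known cells sum to 110, so (1,3) = 34.
Row 1 needs 144; the known cells sum to 90, so (1,4) = 54.
Row 2: 62 + 26 + 42 + ? = 144, so (2,4) = 14.

14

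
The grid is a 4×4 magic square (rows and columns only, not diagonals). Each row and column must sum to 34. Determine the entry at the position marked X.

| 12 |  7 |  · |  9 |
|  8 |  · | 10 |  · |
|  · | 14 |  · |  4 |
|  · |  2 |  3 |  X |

16

The remaining cell in row 1 is (1,3) = 34 − 28 = 6.
Using column 2: 7 + 14 + 2 + ? → (2,2) = 34 − 23 = 11.
Column 3 needs 34; the known cells sum to 19, so (3,3) = 15.
The remaining cell in row 2 is (2,4) = 34 − 29 = 5.
Row 3: 14 + 15 + 4 + ? = 34, so (3,1) = 1.
The remaining cell in column 1 is (4,1) = 34 − 21 = 13.
From column 4, 34 − (9 + 5 + 4) gives (4,4) = 16.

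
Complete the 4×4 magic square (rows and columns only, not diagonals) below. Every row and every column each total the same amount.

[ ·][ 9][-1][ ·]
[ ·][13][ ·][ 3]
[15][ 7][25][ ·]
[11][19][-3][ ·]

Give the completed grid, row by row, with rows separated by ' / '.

Column 2 is already complete: 9 + 13 + 7 + 19 = 48, so that is the magic constant.
Row 3: 15 + 7 + 25 + ? = 48, so (3,4) = 1.
Using row 4: 11 + 19 + (-3) + ? → (4,4) = 48 − 27 = 21.
Column 3 needs 48; the known cells sum to 21, so (2,3) = 27.
Using column 4: 3 + 1 + 21 + ? → (1,4) = 48 − 25 = 23.
From row 1, 48 − (9 + (-1) + 23) gives (1,1) = 17.
The remaining cell in row 2 is (2,1) = 48 − 43 = 5.

17 9 -1 23 / 5 13 27 3 / 15 7 25 1 / 11 19 -3 21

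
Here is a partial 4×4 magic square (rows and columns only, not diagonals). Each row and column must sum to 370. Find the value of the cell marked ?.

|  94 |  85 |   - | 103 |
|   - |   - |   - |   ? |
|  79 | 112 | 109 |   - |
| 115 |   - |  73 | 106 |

From row 1, 370 − (94 + 85 + 103) gives (1,3) = 88.
Row 3 must total 370; the given cells sum to 300, so (3,4) = 70.
From row 4, 370 − (115 + 73 + 106) gives (4,2) = 76.
Column 1 needs 370; the known cells sum to 288, so (2,1) = 82.
From column 2, 370 − (85 + 112 + 76) gives (2,2) = 97.
Column 3 needs 370; the known cells sum to 270, so (2,3) = 100.
Column 4: 103 + 70 + 106 + ? = 370, so (2,4) = 91.

91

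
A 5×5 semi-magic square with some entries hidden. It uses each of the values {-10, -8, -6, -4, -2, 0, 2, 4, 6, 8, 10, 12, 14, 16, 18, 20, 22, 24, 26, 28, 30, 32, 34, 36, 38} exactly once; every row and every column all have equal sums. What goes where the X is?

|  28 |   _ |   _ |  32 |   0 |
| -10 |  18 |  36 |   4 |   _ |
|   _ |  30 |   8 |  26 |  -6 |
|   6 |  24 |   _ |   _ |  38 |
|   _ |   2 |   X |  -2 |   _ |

20

The 25 entries sum to 350, so each line sums to 350/5 = 70.
Using row 2: -10 + 18 + 36 + 4 + ? → (2,5) = 70 − 48 = 22.
Row 3 needs 70; the known cells sum to 58, so (3,1) = 12.
Column 1 must total 70; the given cells sum to 36, so (5,1) = 34.
Column 2 needs 70; the known cells sum to 74, so (1,2) = -4.
Column 4: 32 + 4 + 26 + (-2) + ? = 70, so (4,4) = 10.
Column 5: 0 + 22 + (-6) + 38 + ? = 70, so (5,5) = 16.
The remaining cell in row 1 is (1,3) = 70 − 56 = 14.
Row 4 needs 70; the known cells sum to 78, so (4,3) = -8.
Row 5: 34 + 2 + (-2) + 16 + ? = 70, so (5,3) = 20.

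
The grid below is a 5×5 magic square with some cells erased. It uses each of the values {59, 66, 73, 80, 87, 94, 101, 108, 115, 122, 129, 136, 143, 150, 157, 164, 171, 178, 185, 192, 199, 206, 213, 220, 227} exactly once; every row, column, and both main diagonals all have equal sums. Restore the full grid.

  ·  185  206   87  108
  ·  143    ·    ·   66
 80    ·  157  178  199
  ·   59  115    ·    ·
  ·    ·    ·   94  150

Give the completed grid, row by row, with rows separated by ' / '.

The 25 entries sum to 3575, so each line sums to 3575/5 = 715.
Row 1 must total 715; the given cells sum to 586, so (1,1) = 129.
Row 3 needs 715; the known cells sum to 614, so (3,2) = 101.
Using column 2: 185 + 143 + 101 + 59 + ? → (5,2) = 715 − 488 = 227.
Using column 5: 108 + 66 + 199 + 150 + ? → (4,5) = 715 − 523 = 192.
The remaining cell in main diagonal is (4,4) = 715 − 579 = 136.
Row 4 needs 715; the known cells sum to 502, so (4,1) = 213.
Using column 4: 87 + 178 + 136 + 94 + ? → (2,4) = 715 − 495 = 220.
Anti-diagonal: 108 + 220 + 157 + 59 + ? = 715, so (5,1) = 171.
The remaining cell in row 5 is (5,3) = 715 − 642 = 73.
From column 1, 715 − (129 + 80 + 213 + 171) gives (2,1) = 122.
The remaining cell in column 3 is (2,3) = 715 − 551 = 164.

129 185 206 87 108 / 122 143 164 220 66 / 80 101 157 178 199 / 213 59 115 136 192 / 171 227 73 94 150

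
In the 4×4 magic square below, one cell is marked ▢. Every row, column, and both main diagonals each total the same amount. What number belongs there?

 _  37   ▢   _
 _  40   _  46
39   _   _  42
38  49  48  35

Row 4 is complete and sums to 170; that is the magic constant.
Using column 2: 37 + 40 + 49 + ? → (3,2) = 170 − 126 = 44.
The remaining cell in column 4 is (1,4) = 170 − 123 = 47.
From anti-diagonal, 170 − (47 + 44 + 38) gives (2,3) = 41.
Row 2: 40 + 41 + 46 + ? = 170, so (2,1) = 43.
Row 3: 39 + 44 + 42 + ? = 170, so (3,3) = 45.
The remaining cell in column 1 is (1,1) = 170 − 120 = 50.
Column 3 must total 170; the given cells sum to 134, so (1,3) = 36.

36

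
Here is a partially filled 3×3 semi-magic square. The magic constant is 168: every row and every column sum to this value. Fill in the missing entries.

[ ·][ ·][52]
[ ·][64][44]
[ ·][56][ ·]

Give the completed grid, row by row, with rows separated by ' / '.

Using row 2: 64 + 44 + ? → (2,1) = 168 − 108 = 60.
Column 2 needs 168; the known cells sum to 120, so (1,2) = 48.
Column 3 must total 168; the given cells sum to 96, so (3,3) = 72.
Row 1 must total 168; the given cells sum to 100, so (1,1) = 68.
The remaining cell in row 3 is (3,1) = 168 − 128 = 40.

68 48 52 / 60 64 44 / 40 56 72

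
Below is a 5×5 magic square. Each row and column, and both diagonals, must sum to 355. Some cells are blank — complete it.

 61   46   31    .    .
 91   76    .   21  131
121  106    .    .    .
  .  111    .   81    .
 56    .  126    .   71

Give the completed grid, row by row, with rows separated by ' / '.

61 46 31 116 101 / 91 76 36 21 131 / 121 106 66 51 11 / 26 111 96 81 41 / 56 16 126 86 71

Row 2 must total 355; the given cells sum to 319, so (2,3) = 36.
Column 1: 61 + 91 + 121 + 56 + ? = 355, so (4,1) = 26.
Using column 2: 46 + 76 + 106 + 111 + ? → (5,2) = 355 − 339 = 16.
Main diagonal needs 355; the known cells sum to 289, so (3,3) = 66.
The remaining cell in anti-diagonal is (1,5) = 355 − 254 = 101.
Row 1 must total 355; the given cells sum to 239, so (1,4) = 116.
The remaining cell in row 5 is (5,4) = 355 − 269 = 86.
Column 3: 31 + 36 + 66 + 126 + ? = 355, so (4,3) = 96.
Column 4 must total 355; the given cells sum to 304, so (3,4) = 51.
From row 3, 355 − (121 + 106 + 66 + 51) gives (3,5) = 11.
Using row 4: 26 + 111 + 96 + 81 + ? → (4,5) = 355 − 314 = 41.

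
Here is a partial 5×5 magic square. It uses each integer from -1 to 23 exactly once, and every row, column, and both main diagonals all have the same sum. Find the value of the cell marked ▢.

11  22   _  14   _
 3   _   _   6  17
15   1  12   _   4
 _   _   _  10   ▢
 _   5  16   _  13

The entries are -1 through 23, which sum to 275, so each line sums to 275/5 = 55.
The remaining cell in row 3 is (3,4) = 55 − 32 = 23.
Column 4 must total 55; the given cells sum to 53, so (5,4) = 2.
Main diagonal needs 55; the known cells sum to 46, so (2,2) = 9.
Row 2 must total 55; the given cells sum to 35, so (2,3) = 20.
Using row 5: 5 + 16 + 2 + 13 + ? → (5,1) = 55 − 36 = 19.
Column 1 needs 55; the known cells sum to 48, so (4,1) = 7.
The remaining cell in column 2 is (4,2) = 55 − 37 = 18.
Anti-diagonal must total 55; the given cells sum to 55, so (1,5) = 0.
Row 1 needs 55; the known cells sum to 47, so (1,3) = 8.
From column 3, 55 − (8 + 20 + 12 + 16) gives (4,3) = -1.
Using column 5: 0 + 17 + 4 + 13 + ? → (4,5) = 55 − 34 = 21.

21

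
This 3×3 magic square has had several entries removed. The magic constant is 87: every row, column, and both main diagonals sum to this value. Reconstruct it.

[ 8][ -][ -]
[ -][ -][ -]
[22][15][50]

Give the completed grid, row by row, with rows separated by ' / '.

8 43 36 / 57 29 1 / 22 15 50

Using column 1: 8 + 22 + ? → (2,1) = 87 − 30 = 57.
Main diagonal: 8 + 50 + ? = 87, so (2,2) = 29.
Using anti-diagonal: 29 + 22 + ? → (1,3) = 87 − 51 = 36.
Using row 1: 8 + 36 + ? → (1,2) = 87 − 44 = 43.
From row 2, 87 − (57 + 29) gives (2,3) = 1.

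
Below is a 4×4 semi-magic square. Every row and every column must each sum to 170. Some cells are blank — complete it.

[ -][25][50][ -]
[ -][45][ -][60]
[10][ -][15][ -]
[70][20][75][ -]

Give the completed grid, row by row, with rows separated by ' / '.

Row 4 must total 170; the given cells sum to 165, so (4,4) = 5.
From column 2, 170 − (25 + 45 + 20) gives (3,2) = 80.
The remaining cell in column 3 is (2,3) = 170 − 140 = 30.
Row 2 must total 170; the given cells sum to 135, so (2,1) = 35.
Row 3: 10 + 80 + 15 + ? = 170, so (3,4) = 65.
Column 1 needs 170; the known cells sum to 115, so (1,1) = 55.
Column 4: 60 + 65 + 5 + ? = 170, so (1,4) = 40.

55 25 50 40 / 35 45 30 60 / 10 80 15 65 / 70 20 75 5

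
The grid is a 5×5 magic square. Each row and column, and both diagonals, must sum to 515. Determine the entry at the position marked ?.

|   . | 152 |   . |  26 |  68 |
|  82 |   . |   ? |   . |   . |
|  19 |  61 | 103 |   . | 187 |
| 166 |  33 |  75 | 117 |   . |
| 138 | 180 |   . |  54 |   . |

Row 3 must total 515; the given cells sum to 370, so (3,4) = 145.
The remaining cell in row 4 is (4,5) = 515 − 391 = 124.
From column 1, 515 − (82 + 19 + 166 + 138) gives (1,1) = 110.
Using column 2: 152 + 61 + 33 + 180 + ? → (2,2) = 515 − 426 = 89.
Using column 4: 26 + 145 + 117 + 54 + ? → (2,4) = 515 − 342 = 173.
Main diagonal must total 515; the given cells sum to 419, so (5,5) = 96.
Row 1 needs 515; the known cells sum to 356, so (1,3) = 159.
Row 5 needs 515; the known cells sum to 468, so (5,3) = 47.
From column 3, 515 − (159 + 103 + 75 + 47) gives (2,3) = 131.

131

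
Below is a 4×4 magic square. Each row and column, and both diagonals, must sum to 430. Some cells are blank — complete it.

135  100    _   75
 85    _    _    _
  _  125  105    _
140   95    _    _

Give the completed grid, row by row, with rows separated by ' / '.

135 100 120 75 / 85 110 90 145 / 70 125 105 130 / 140 95 115 80

Row 1 needs 430; the known cells sum to 310, so (1,3) = 120.
From column 1, 430 − (135 + 85 + 140) gives (3,1) = 70.
Using column 2: 100 + 125 + 95 + ? → (2,2) = 430 − 320 = 110.
Main diagonal needs 430; the known cells sum to 350, so (4,4) = 80.
Anti-diagonal needs 430; the known cells sum to 340, so (2,3) = 90.
Row 2 needs 430; the known cells sum to 285, so (2,4) = 145.
Using row 3: 70 + 125 + 105 + ? → (3,4) = 430 − 300 = 130.
Using row 4: 140 + 95 + 80 + ? → (4,3) = 430 − 315 = 115.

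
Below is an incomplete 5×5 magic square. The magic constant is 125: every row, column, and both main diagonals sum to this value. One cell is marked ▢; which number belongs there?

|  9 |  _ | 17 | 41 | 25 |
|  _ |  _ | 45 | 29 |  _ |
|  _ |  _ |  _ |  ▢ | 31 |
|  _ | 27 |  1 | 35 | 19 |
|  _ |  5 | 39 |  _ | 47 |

The remaining cell in row 1 is (1,2) = 125 − 92 = 33.
Row 4: 27 + 1 + 35 + 19 + ? = 125, so (4,1) = 43.
Column 3: 17 + 45 + 1 + 39 + ? = 125, so (3,3) = 23.
Column 5 must total 125; the given cells sum to 122, so (2,5) = 3.
Main diagonal: 9 + 23 + 35 + 47 + ? = 125, so (2,2) = 11.
Anti-diagonal needs 125; the known cells sum to 104, so (5,1) = 21.
The remaining cell in row 2 is (2,1) = 125 − 88 = 37.
The remaining cell in row 5 is (5,4) = 125 − 112 = 13.
The remaining cell in column 1 is (3,1) = 125 − 110 = 15.
Column 2: 33 + 11 + 27 + 5 + ? = 125, so (3,2) = 49.
The remaining cell in column 4 is (3,4) = 125 − 118 = 7.

7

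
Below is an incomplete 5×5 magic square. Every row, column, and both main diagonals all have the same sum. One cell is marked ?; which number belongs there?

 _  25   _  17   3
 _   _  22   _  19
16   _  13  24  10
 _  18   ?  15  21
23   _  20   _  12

4

Column 5 is complete and sums to 65; that is the magic constant.
Row 3: 16 + 13 + 24 + 10 + ? = 65, so (3,2) = 2.
The remaining cell in anti-diagonal is (2,4) = 65 − 57 = 8.
The remaining cell in column 4 is (5,4) = 65 − 64 = 1.
Row 5 must total 65; the given cells sum to 56, so (5,2) = 9.
Column 2 needs 65; the known cells sum to 54, so (2,2) = 11.
Main diagonal must total 65; the given cells sum to 51, so (1,1) = 14.
From row 1, 65 − (14 + 25 + 17 + 3) gives (1,3) = 6.
Row 2 must total 65; the given cells sum to 60, so (2,1) = 5.
The remaining cell in column 1 is (4,1) = 65 − 58 = 7.
Column 3: 6 + 22 + 13 + 20 + ? = 65, so (4,3) = 4.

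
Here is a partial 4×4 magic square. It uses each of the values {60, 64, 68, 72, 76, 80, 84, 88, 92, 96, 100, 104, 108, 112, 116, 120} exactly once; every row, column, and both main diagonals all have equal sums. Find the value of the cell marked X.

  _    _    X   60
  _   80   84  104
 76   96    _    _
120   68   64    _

The 16 entries sum to 1440, so each line sums to 1440/4 = 360.
Using row 2: 80 + 84 + 104 + ? → (2,1) = 360 − 268 = 92.
Row 4 needs 360; the known cells sum to 252, so (4,4) = 108.
Column 1 must total 360; the given cells sum to 288, so (1,1) = 72.
The remaining cell in column 2 is (1,2) = 360 − 244 = 116.
From column 4, 360 − (60 + 104 + 108) gives (3,4) = 88.
The remaining cell in main diagonal is (3,3) = 360 − 260 = 100.
Row 1 must total 360; the given cells sum to 248, so (1,3) = 112.

112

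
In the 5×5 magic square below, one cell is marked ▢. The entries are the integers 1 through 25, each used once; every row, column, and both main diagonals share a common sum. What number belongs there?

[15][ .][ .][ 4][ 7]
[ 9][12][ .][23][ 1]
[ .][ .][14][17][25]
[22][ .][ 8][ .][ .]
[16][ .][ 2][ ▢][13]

10

The entries are 1 through 25, which sum to 325, so each line sums to 325/5 = 65.
Row 2 needs 65; the known cells sum to 45, so (2,3) = 20.
Column 1: 15 + 9 + 22 + 16 + ? = 65, so (3,1) = 3.
Column 3 must total 65; the given cells sum to 44, so (1,3) = 21.
From column 5, 65 − (7 + 1 + 25 + 13) gives (4,5) = 19.
Main diagonal must total 65; the given cells sum to 54, so (4,4) = 11.
From anti-diagonal, 65 − (7 + 23 + 14 + 16) gives (4,2) = 5.
Row 1 must total 65; the given cells sum to 47, so (1,2) = 18.
From row 3, 65 − (3 + 14 + 17 + 25) gives (3,2) = 6.
Using column 2: 18 + 12 + 6 + 5 + ? → (5,2) = 65 − 41 = 24.
Column 4 must total 65; the given cells sum to 55, so (5,4) = 10.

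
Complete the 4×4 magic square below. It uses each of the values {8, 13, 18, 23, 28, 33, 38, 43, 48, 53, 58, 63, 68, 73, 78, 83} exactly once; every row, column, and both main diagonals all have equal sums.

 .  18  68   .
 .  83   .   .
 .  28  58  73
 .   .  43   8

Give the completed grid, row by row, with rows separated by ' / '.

33 18 68 63 / 48 83 13 38 / 23 28 58 73 / 78 53 43 8

The 16 entries sum to 728, so each line sums to 728/4 = 182.
Row 3 needs 182; the known cells sum to 159, so (3,1) = 23.
Using column 2: 18 + 83 + 28 + ? → (4,2) = 182 − 129 = 53.
Column 3: 68 + 58 + 43 + ? = 182, so (2,3) = 13.
Using main diagonal: 83 + 58 + 8 + ? → (1,1) = 182 − 149 = 33.
From row 1, 182 − (33 + 18 + 68) gives (1,4) = 63.
The remaining cell in row 4 is (4,1) = 182 − 104 = 78.
The remaining cell in column 1 is (2,1) = 182 − 134 = 48.
The remaining cell in column 4 is (2,4) = 182 − 144 = 38.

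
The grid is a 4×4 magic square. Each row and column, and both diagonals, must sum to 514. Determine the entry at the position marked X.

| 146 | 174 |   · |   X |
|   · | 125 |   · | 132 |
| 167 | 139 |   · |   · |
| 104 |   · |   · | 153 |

111

From column 1, 514 − (146 + 167 + 104) gives (2,1) = 97.
The remaining cell in column 2 is (4,2) = 514 − 438 = 76.
From main diagonal, 514 − (146 + 125 + 153) gives (3,3) = 90.
From row 2, 514 − (97 + 125 + 132) gives (2,3) = 160.
Row 3: 167 + 139 + 90 + ? = 514, so (3,4) = 118.
Row 4: 104 + 76 + 153 + ? = 514, so (4,3) = 181.
Column 3 needs 514; the known cells sum to 431, so (1,3) = 83.
The remaining cell in column 4 is (1,4) = 514 − 403 = 111.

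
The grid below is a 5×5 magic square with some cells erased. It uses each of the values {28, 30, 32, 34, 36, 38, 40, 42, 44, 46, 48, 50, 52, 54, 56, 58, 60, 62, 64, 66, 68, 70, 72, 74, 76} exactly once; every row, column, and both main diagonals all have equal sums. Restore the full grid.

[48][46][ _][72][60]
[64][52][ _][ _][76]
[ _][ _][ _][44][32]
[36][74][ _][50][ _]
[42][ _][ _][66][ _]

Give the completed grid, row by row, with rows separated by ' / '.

The 25 entries sum to 1300, so each line sums to 1300/5 = 260.
Row 1: 48 + 46 + 72 + 60 + ? = 260, so (1,3) = 34.
Column 1 must total 260; the given cells sum to 190, so (3,1) = 70.
Using column 4: 72 + 44 + 50 + 66 + ? → (2,4) = 260 − 232 = 28.
From anti-diagonal, 260 − (60 + 28 + 74 + 42) gives (3,3) = 56.
The remaining cell in row 2 is (2,3) = 260 − 220 = 40.
From row 3, 260 − (70 + 56 + 44 + 32) gives (3,2) = 58.
Using column 2: 46 + 52 + 58 + 74 + ? → (5,2) = 260 − 230 = 30.
The remaining cell in main diagonal is (5,5) = 260 − 206 = 54.
Row 5 needs 260; the known cells sum to 192, so (5,3) = 68.
From column 3, 260 − (34 + 40 + 56 + 68) gives (4,3) = 62.
Column 5 needs 260; the known cells sum to 222, so (4,5) = 38.

48 46 34 72 60 / 64 52 40 28 76 / 70 58 56 44 32 / 36 74 62 50 38 / 42 30 68 66 54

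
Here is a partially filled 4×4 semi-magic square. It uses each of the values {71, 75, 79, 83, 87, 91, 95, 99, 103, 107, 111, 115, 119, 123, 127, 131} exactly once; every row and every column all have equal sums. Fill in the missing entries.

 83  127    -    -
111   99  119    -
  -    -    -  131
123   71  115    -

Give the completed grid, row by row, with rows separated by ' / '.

The 16 entries sum to 1616, so each line sums to 1616/4 = 404.
Row 2: 111 + 99 + 119 + ? = 404, so (2,4) = 75.
Using row 4: 123 + 71 + 115 + ? → (4,4) = 404 − 309 = 95.
Column 1 must total 404; the given cells sum to 317, so (3,1) = 87.
Column 2 needs 404; the known cells sum to 297, so (3,2) = 107.
Using column 4: 75 + 131 + 95 + ? → (1,4) = 404 − 301 = 103.
The remaining cell in row 1 is (1,3) = 404 − 313 = 91.
Row 3 must total 404; the given cells sum to 325, so (3,3) = 79.

83 127 91 103 / 111 99 119 75 / 87 107 79 131 / 123 71 115 95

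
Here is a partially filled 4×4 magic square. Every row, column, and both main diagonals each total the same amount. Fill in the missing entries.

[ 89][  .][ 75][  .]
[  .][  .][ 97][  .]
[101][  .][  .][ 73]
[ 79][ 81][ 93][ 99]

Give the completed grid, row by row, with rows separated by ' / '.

Row 4 is already complete: 79 + 81 + 93 + 99 = 352, so that is the magic constant.
From column 1, 352 − (89 + 101 + 79) gives (2,1) = 83.
Column 3: 75 + 97 + 93 + ? = 352, so (3,3) = 87.
Using main diagonal: 89 + 87 + 99 + ? → (2,2) = 352 − 275 = 77.
Using row 2: 83 + 77 + 97 + ? → (2,4) = 352 − 257 = 95.
The remaining cell in row 3 is (3,2) = 352 − 261 = 91.
From column 2, 352 − (77 + 91 + 81) gives (1,2) = 103.
From column 4, 352 − (95 + 73 + 99) gives (1,4) = 85.

89 103 75 85 / 83 77 97 95 / 101 91 87 73 / 79 81 93 99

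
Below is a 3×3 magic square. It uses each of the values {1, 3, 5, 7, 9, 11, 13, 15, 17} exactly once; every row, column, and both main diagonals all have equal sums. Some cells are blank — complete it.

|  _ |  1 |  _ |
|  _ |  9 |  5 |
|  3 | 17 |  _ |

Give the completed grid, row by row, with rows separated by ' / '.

The 9 entries sum to 81, so each line sums to 81/3 = 27.
From row 2, 27 − (9 + 5) gives (2,1) = 13.
Row 3 needs 27; the known cells sum to 20, so (3,3) = 7.
From column 1, 27 − (13 + 3) gives (1,1) = 11.
Using column 3: 5 + 7 + ? → (1,3) = 27 − 12 = 15.

11 1 15 / 13 9 5 / 3 17 7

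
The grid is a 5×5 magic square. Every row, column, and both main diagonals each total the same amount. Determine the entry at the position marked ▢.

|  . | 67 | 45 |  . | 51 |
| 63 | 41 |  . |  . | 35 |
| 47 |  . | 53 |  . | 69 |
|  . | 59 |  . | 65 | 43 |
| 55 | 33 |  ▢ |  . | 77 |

Column 5 is complete and sums to 275; that is the magic constant.
Using column 2: 67 + 41 + 59 + 33 + ? → (3,2) = 275 − 200 = 75.
Main diagonal must total 275; the given cells sum to 236, so (1,1) = 39.
Anti-diagonal must total 275; the given cells sum to 218, so (2,4) = 57.
Row 1: 39 + 67 + 45 + 51 + ? = 275, so (1,4) = 73.
The remaining cell in row 2 is (2,3) = 275 − 196 = 79.
The remaining cell in row 3 is (3,4) = 275 − 244 = 31.
Column 1: 39 + 63 + 47 + 55 + ? = 275, so (4,1) = 71.
Column 4: 73 + 57 + 31 + 65 + ? = 275, so (5,4) = 49.
Row 4 needs 275; the known cells sum to 238, so (4,3) = 37.
Row 5 needs 275; the known cells sum to 214, so (5,3) = 61.

61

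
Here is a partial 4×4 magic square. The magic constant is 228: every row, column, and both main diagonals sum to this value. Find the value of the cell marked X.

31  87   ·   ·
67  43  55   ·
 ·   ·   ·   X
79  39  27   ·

From row 2, 228 − (67 + 43 + 55) gives (2,4) = 63.
The remaining cell in row 4 is (4,4) = 228 − 145 = 83.
Column 1: 31 + 67 + 79 + ? = 228, so (3,1) = 51.
Column 2: 87 + 43 + 39 + ? = 228, so (3,2) = 59.
From main diagonal, 228 − (31 + 43 + 83) gives (3,3) = 71.
Anti-diagonal must total 228; the given cells sum to 193, so (1,4) = 35.
Row 1 needs 228; the known cells sum to 153, so (1,3) = 75.
Row 3 needs 228; the known cells sum to 181, so (3,4) = 47.

47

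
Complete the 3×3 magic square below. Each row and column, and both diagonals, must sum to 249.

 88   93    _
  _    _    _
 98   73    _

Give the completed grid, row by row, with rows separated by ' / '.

Row 1: 88 + 93 + ? = 249, so (1,3) = 68.
Row 3: 98 + 73 + ? = 249, so (3,3) = 78.
The remaining cell in column 1 is (2,1) = 249 − 186 = 63.
Column 2: 93 + 73 + ? = 249, so (2,2) = 83.
Using column 3: 68 + 78 + ? → (2,3) = 249 − 146 = 103.

88 93 68 / 63 83 103 / 98 73 78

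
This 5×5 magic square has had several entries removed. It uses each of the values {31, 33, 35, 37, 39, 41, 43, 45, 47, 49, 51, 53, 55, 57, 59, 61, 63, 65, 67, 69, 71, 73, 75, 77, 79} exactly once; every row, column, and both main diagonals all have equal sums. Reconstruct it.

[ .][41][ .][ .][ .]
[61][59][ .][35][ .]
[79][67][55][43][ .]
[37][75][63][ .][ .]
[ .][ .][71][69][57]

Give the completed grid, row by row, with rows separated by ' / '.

53 41 39 77 65 / 61 59 47 35 73 / 79 67 55 43 31 / 37 75 63 51 49 / 45 33 71 69 57

The 25 entries sum to 1375, so each line sums to 1375/5 = 275.
The remaining cell in row 3 is (3,5) = 275 − 244 = 31.
From column 2, 275 − (41 + 59 + 67 + 75) gives (5,2) = 33.
Row 5 must total 275; the given cells sum to 230, so (5,1) = 45.
Column 1 must total 275; the given cells sum to 222, so (1,1) = 53.
Using main diagonal: 53 + 59 + 55 + 57 + ? → (4,4) = 275 − 224 = 51.
Anti-diagonal must total 275; the given cells sum to 210, so (1,5) = 65.
From row 4, 275 − (37 + 75 + 63 + 51) gives (4,5) = 49.
Column 4 needs 275; the known cells sum to 198, so (1,4) = 77.
Using column 5: 65 + 31 + 49 + 57 + ? → (2,5) = 275 − 202 = 73.
Row 1 must total 275; the given cells sum to 236, so (1,3) = 39.
Row 2 must total 275; the given cells sum to 228, so (2,3) = 47.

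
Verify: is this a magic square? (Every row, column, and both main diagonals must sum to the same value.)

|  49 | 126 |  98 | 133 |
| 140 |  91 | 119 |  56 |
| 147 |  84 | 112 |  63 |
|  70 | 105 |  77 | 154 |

Yes

Row 1: 49 + 126 + 98 + 133 = 406.
Row 2: 140 + 91 + 119 + 56 = 406.
Row 3: 147 + 84 + 112 + 63 = 406.
Row 4: 70 + 105 + 77 + 154 = 406.
Column 1: 49 + 140 + 147 + 70 = 406.
Column 2: 126 + 91 + 84 + 105 = 406.
Column 3: 98 + 119 + 112 + 77 = 406.
Column 4: 133 + 56 + 63 + 154 = 406.
Main diagonal: 49 + 91 + 112 + 154 = 406.
Anti-diagonal: 133 + 119 + 84 + 70 = 406.
All lines sum to 406.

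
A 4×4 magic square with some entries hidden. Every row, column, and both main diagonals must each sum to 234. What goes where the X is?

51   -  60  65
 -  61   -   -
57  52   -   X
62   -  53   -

59

From row 1, 234 − (51 + 60 + 65) gives (1,2) = 58.
Using column 1: 51 + 57 + 62 + ? → (2,1) = 234 − 170 = 64.
Using column 2: 58 + 61 + 52 + ? → (4,2) = 234 − 171 = 63.
Anti-diagonal must total 234; the given cells sum to 179, so (2,3) = 55.
Row 2 needs 234; the known cells sum to 180, so (2,4) = 54.
Row 4: 62 + 63 + 53 + ? = 234, so (4,4) = 56.
Column 3 needs 234; the known cells sum to 168, so (3,3) = 66.
From column 4, 234 − (65 + 54 + 56) gives (3,4) = 59.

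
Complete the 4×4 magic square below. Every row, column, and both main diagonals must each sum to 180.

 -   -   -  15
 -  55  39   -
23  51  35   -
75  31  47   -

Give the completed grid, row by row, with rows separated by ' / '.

Row 3: 23 + 51 + 35 + ? = 180, so (3,4) = 71.
Row 4 needs 180; the known cells sum to 153, so (4,4) = 27.
Column 2: 55 + 51 + 31 + ? = 180, so (1,2) = 43.
Column 3 must total 180; the given cells sum to 121, so (1,3) = 59.
Using column 4: 15 + 71 + 27 + ? → (2,4) = 180 − 113 = 67.
The remaining cell in main diagonal is (1,1) = 180 − 117 = 63.
Using row 2: 55 + 39 + 67 + ? → (2,1) = 180 − 161 = 19.

63 43 59 15 / 19 55 39 67 / 23 51 35 71 / 75 31 47 27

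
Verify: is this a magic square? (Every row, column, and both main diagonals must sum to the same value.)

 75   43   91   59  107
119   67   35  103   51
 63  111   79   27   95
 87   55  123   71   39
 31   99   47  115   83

Yes

Row 1: 75 + 43 + 91 + 59 + 107 = 375.
Row 2: 119 + 67 + 35 + 103 + 51 = 375.
Row 3: 63 + 111 + 79 + 27 + 95 = 375.
Row 4: 87 + 55 + 123 + 71 + 39 = 375.
Row 5: 31 + 99 + 47 + 115 + 83 = 375.
Column 1: 75 + 119 + 63 + 87 + 31 = 375.
Column 2: 43 + 67 + 111 + 55 + 99 = 375.
Column 3: 91 + 35 + 79 + 123 + 47 = 375.
Column 4: 59 + 103 + 27 + 71 + 115 = 375.
Column 5: 107 + 51 + 95 + 39 + 83 = 375.
Main diagonal: 75 + 67 + 79 + 71 + 83 = 375.
Anti-diagonal: 107 + 103 + 79 + 55 + 31 = 375.
All lines sum to 375.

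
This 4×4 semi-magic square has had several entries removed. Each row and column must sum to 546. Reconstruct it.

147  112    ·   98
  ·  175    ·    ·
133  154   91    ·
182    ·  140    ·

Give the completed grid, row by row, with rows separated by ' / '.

147 112 189 98 / 84 175 126 161 / 133 154 91 168 / 182 105 140 119

Using row 1: 147 + 112 + 98 + ? → (1,3) = 546 − 357 = 189.
Using row 3: 133 + 154 + 91 + ? → (3,4) = 546 − 378 = 168.
From column 1, 546 − (147 + 133 + 182) gives (2,1) = 84.
Column 2: 112 + 175 + 154 + ? = 546, so (4,2) = 105.
Column 3 needs 546; the known cells sum to 420, so (2,3) = 126.
Row 2: 84 + 175 + 126 + ? = 546, so (2,4) = 161.
Row 4: 182 + 105 + 140 + ? = 546, so (4,4) = 119.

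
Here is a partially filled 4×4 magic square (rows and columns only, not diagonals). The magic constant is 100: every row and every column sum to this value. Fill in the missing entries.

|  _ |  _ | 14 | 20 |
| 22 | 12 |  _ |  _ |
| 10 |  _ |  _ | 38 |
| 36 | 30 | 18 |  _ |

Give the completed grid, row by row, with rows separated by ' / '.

32 34 14 20 / 22 12 40 26 / 10 24 28 38 / 36 30 18 16

Row 4: 36 + 30 + 18 + ? = 100, so (4,4) = 16.
Column 1: 22 + 10 + 36 + ? = 100, so (1,1) = 32.
Using column 4: 20 + 38 + 16 + ? → (2,4) = 100 − 74 = 26.
Using row 1: 32 + 14 + 20 + ? → (1,2) = 100 − 66 = 34.
Row 2 needs 100; the known cells sum to 60, so (2,3) = 40.
Column 2 needs 100; the known cells sum to 76, so (3,2) = 24.
Using column 3: 14 + 40 + 18 + ? → (3,3) = 100 − 72 = 28.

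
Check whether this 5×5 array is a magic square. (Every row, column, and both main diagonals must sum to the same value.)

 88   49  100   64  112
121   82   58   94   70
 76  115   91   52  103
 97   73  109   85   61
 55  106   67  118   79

No — row 1 sums to 413 but row 3 sums to 437.

Row 1: 88 + 49 + 100 + 64 + 112 = 413.
Row 2: 121 + 82 + 58 + 94 + 70 = 425.
Row 3: 76 + 115 + 91 + 52 + 103 = 437.
Row 4: 97 + 73 + 109 + 85 + 61 = 425.
Row 5: 55 + 106 + 67 + 118 + 79 = 425.
Column 1: 88 + 121 + 76 + 97 + 55 = 437.
Column 2: 49 + 82 + 115 + 73 + 106 = 425.
Column 3: 100 + 58 + 91 + 109 + 67 = 425.
Column 4: 64 + 94 + 52 + 85 + 118 = 413.
Column 5: 112 + 70 + 103 + 61 + 79 = 425.
Main diagonal: 88 + 82 + 91 + 85 + 79 = 425.
Anti-diagonal: 112 + 94 + 91 + 73 + 55 = 425.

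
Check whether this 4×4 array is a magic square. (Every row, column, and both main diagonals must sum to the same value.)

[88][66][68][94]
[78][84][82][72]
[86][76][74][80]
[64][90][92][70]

Yes

Row 1: 88 + 66 + 68 + 94 = 316.
Row 2: 78 + 84 + 82 + 72 = 316.
Row 3: 86 + 76 + 74 + 80 = 316.
Row 4: 64 + 90 + 92 + 70 = 316.
Column 1: 88 + 78 + 86 + 64 = 316.
Column 2: 66 + 84 + 76 + 90 = 316.
Column 3: 68 + 82 + 74 + 92 = 316.
Column 4: 94 + 72 + 80 + 70 = 316.
Main diagonal: 88 + 84 + 74 + 70 = 316.
Anti-diagonal: 94 + 82 + 76 + 64 = 316.
All lines sum to 316.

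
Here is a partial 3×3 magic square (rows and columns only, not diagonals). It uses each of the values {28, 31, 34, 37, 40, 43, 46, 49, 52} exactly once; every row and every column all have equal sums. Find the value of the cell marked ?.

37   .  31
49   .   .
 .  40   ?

46

The 9 entries sum to 360, so each line sums to 360/3 = 120.
Row 1: 37 + 31 + ? = 120, so (1,2) = 52.
Column 1: 37 + 49 + ? = 120, so (3,1) = 34.
Column 2 needs 120; the known cells sum to 92, so (2,2) = 28.
Row 2: 49 + 28 + ? = 120, so (2,3) = 43.
Row 3: 34 + 40 + ? = 120, so (3,3) = 46.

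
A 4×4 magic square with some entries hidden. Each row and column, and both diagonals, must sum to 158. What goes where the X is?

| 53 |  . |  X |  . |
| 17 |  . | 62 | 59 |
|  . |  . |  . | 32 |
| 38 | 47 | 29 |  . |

Using row 2: 17 + 62 + 59 + ? → (2,2) = 158 − 138 = 20.
The remaining cell in row 4 is (4,4) = 158 − 114 = 44.
The remaining cell in column 1 is (3,1) = 158 − 108 = 50.
From column 4, 158 − (59 + 32 + 44) gives (1,4) = 23.
The remaining cell in main diagonal is (3,3) = 158 − 117 = 41.
Anti-diagonal needs 158; the known cells sum to 123, so (3,2) = 35.
From column 2, 158 − (20 + 35 + 47) gives (1,2) = 56.
From column 3, 158 − (62 + 41 + 29) gives (1,3) = 26.

26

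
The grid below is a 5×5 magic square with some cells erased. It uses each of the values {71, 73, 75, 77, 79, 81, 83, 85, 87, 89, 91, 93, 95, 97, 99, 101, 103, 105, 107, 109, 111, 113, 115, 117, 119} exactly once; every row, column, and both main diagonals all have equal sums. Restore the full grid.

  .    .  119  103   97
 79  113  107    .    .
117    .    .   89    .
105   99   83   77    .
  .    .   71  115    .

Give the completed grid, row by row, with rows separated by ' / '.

The 25 entries sum to 2375, so each line sums to 2375/5 = 475.
From row 4, 475 − (105 + 99 + 83 + 77) gives (4,5) = 111.
The remaining cell in column 3 is (3,3) = 475 − 380 = 95.
From column 4, 475 − (103 + 89 + 77 + 115) gives (2,4) = 91.
The remaining cell in anti-diagonal is (5,1) = 475 − 382 = 93.
Row 2 must total 475; the given cells sum to 390, so (2,5) = 85.
The remaining cell in column 1 is (1,1) = 475 − 394 = 81.
Using main diagonal: 81 + 113 + 95 + 77 + ? → (5,5) = 475 − 366 = 109.
Row 1 must total 475; the given cells sum to 400, so (1,2) = 75.
The remaining cell in row 5 is (5,2) = 475 − 388 = 87.
Column 2: 75 + 113 + 99 + 87 + ? = 475, so (3,2) = 101.
Using column 5: 97 + 85 + 111 + 109 + ? → (3,5) = 475 − 402 = 73.

81 75 119 103 97 / 79 113 107 91 85 / 117 101 95 89 73 / 105 99 83 77 111 / 93 87 71 115 109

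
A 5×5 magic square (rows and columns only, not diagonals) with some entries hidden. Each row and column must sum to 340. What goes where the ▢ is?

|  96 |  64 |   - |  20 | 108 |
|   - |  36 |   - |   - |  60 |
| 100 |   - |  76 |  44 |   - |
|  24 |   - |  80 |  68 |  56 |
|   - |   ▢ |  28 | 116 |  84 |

40

Row 1: 96 + 64 + 20 + 108 + ? = 340, so (1,3) = 52.
From row 4, 340 − (24 + 80 + 68 + 56) gives (4,2) = 112.
Column 3 needs 340; the known cells sum to 236, so (2,3) = 104.
Using column 4: 20 + 44 + 68 + 116 + ? → (2,4) = 340 − 248 = 92.
The remaining cell in column 5 is (3,5) = 340 − 308 = 32.
Row 2: 36 + 104 + 92 + 60 + ? = 340, so (2,1) = 48.
Row 3 needs 340; the known cells sum to 252, so (3,2) = 88.
The remaining cell in column 1 is (5,1) = 340 − 268 = 72.
Column 2: 64 + 36 + 88 + 112 + ? = 340, so (5,2) = 40.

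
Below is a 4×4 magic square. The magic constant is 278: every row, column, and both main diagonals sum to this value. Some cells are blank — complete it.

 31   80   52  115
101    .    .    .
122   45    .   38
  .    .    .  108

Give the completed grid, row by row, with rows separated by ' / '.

31 80 52 115 / 101 66 94 17 / 122 45 73 38 / 24 87 59 108

Using row 3: 122 + 45 + 38 + ? → (3,3) = 278 − 205 = 73.
Using column 1: 31 + 101 + 122 + ? → (4,1) = 278 − 254 = 24.
The remaining cell in column 4 is (2,4) = 278 − 261 = 17.
The remaining cell in main diagonal is (2,2) = 278 − 212 = 66.
The remaining cell in anti-diagonal is (2,3) = 278 − 184 = 94.
Column 2: 80 + 66 + 45 + ? = 278, so (4,2) = 87.
Column 3 must total 278; the given cells sum to 219, so (4,3) = 59.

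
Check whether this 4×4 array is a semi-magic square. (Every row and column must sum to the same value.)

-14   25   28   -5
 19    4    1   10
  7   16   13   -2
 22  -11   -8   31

Row 1: -14 + 25 + 28 + (-5) = 34.
Row 2: 19 + 4 + 1 + 10 = 34.
Row 3: 7 + 16 + 13 + (-2) = 34.
Row 4: 22 + (-11) + (-8) + 31 = 34.
Column 1: -14 + 19 + 7 + 22 = 34.
Column 2: 25 + 4 + 16 + (-11) = 34.
Column 3: 28 + 1 + 13 + (-8) = 34.
Column 4: -5 + 10 + (-2) + 31 = 34.
All lines sum to 34.

Yes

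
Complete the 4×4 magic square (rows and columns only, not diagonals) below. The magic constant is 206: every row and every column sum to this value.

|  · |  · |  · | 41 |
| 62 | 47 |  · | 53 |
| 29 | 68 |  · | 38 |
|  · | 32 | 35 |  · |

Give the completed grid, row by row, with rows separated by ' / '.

Row 2 needs 206; the known cells sum to 162, so (2,3) = 44.
Using row 3: 29 + 68 + 38 + ? → (3,3) = 206 − 135 = 71.
Column 2 needs 206; the known cells sum to 147, so (1,2) = 59.
Column 3 must total 206; the given cells sum to 150, so (1,3) = 56.
Column 4 must total 206; the given cells sum to 132, so (4,4) = 74.
Row 1 needs 206; the known cells sum to 156, so (1,1) = 50.
From row 4, 206 − (32 + 35 + 74) gives (4,1) = 65.

50 59 56 41 / 62 47 44 53 / 29 68 71 38 / 65 32 35 74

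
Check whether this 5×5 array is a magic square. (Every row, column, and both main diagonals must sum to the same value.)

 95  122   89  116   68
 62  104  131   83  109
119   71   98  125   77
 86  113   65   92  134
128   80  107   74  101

Row 1: 95 + 122 + 89 + 116 + 68 = 490.
Row 2: 62 + 104 + 131 + 83 + 109 = 489.
Row 3: 119 + 71 + 98 + 125 + 77 = 490.
Row 4: 86 + 113 + 65 + 92 + 134 = 490.
Row 5: 128 + 80 + 107 + 74 + 101 = 490.
Column 1: 95 + 62 + 119 + 86 + 128 = 490.
Column 2: 122 + 104 + 71 + 113 + 80 = 490.
Column 3: 89 + 131 + 98 + 65 + 107 = 490.
Column 4: 116 + 83 + 125 + 92 + 74 = 490.
Column 5: 68 + 109 + 77 + 134 + 101 = 489.
Main diagonal: 95 + 104 + 98 + 92 + 101 = 490.
Anti-diagonal: 68 + 83 + 98 + 113 + 128 = 490.

No — column 5 sums to 489 but anti-diagonal sums to 490.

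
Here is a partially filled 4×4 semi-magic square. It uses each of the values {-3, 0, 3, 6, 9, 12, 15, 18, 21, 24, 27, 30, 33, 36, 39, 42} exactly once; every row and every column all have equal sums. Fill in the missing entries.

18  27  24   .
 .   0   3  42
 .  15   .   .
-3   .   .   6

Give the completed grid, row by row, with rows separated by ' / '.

18 27 24 9 / 33 0 3 42 / 30 15 12 21 / -3 36 39 6

The 16 entries sum to 312, so each line sums to 312/4 = 78.
Row 1 must total 78; the given cells sum to 69, so (1,4) = 9.
Row 2 needs 78; the known cells sum to 45, so (2,1) = 33.
Column 1 needs 78; the known cells sum to 48, so (3,1) = 30.
Column 2: 27 + 0 + 15 + ? = 78, so (4,2) = 36.
Column 4: 9 + 42 + 6 + ? = 78, so (3,4) = 21.
The remaining cell in row 3 is (3,3) = 78 − 66 = 12.
Row 4: -3 + 36 + 6 + ? = 78, so (4,3) = 39.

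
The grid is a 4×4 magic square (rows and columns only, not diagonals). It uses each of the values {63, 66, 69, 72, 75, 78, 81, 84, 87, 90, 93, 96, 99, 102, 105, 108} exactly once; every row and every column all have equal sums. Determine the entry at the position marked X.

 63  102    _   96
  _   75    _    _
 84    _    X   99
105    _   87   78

The 16 entries sum to 1368, so each line sums to 1368/4 = 342.
Row 1: 63 + 102 + 96 + ? = 342, so (1,3) = 81.
Row 4 needs 342; the known cells sum to 270, so (4,2) = 72.
Column 1: 63 + 84 + 105 + ? = 342, so (2,1) = 90.
The remaining cell in column 2 is (3,2) = 342 − 249 = 93.
Column 4: 96 + 99 + 78 + ? = 342, so (2,4) = 69.
From row 2, 342 − (90 + 75 + 69) gives (2,3) = 108.
Using row 3: 84 + 93 + 99 + ? → (3,3) = 342 − 276 = 66.

66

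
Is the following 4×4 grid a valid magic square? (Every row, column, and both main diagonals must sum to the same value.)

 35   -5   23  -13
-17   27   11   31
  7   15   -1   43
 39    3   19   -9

No — column 2 sums to 40 but column 4 sums to 52.

Row 1: 35 + (-5) + 23 + (-13) = 40.
Row 2: -17 + 27 + 11 + 31 = 52.
Row 3: 7 + 15 + (-1) + 43 = 64.
Row 4: 39 + 3 + 19 + (-9) = 52.
Column 1: 35 + (-17) + 7 + 39 = 64.
Column 2: -5 + 27 + 15 + 3 = 40.
Column 3: 23 + 11 + (-1) + 19 = 52.
Column 4: -13 + 31 + 43 + (-9) = 52.
Main diagonal: 35 + 27 + (-1) + (-9) = 52.
Anti-diagonal: -13 + 11 + 15 + 39 = 52.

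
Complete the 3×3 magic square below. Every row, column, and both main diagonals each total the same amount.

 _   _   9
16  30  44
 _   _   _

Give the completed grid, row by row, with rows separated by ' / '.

Row 2 is already complete: 16 + 30 + 44 = 90, so that is the magic constant.
The remaining cell in column 3 is (3,3) = 90 − 53 = 37.
Main diagonal must total 90; the given cells sum to 67, so (1,1) = 23.
From anti-diagonal, 90 − (9 + 30) gives (3,1) = 51.
Row 1 needs 90; the known cells sum to 32, so (1,2) = 58.
From row 3, 90 − (51 + 37) gives (3,2) = 2.

23 58 9 / 16 30 44 / 51 2 37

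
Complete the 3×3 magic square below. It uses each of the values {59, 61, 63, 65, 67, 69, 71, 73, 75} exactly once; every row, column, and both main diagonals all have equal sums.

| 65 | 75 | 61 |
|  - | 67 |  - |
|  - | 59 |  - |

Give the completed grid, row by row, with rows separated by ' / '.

The 9 entries sum to 603, so each line sums to 603/3 = 201.
From main diagonal, 201 − (65 + 67) gives (3,3) = 69.
Using anti-diagonal: 61 + 67 + ? → (3,1) = 201 − 128 = 73.
The remaining cell in column 1 is (2,1) = 201 − 138 = 63.
Column 3: 61 + 69 + ? = 201, so (2,3) = 71.

65 75 61 / 63 67 71 / 73 59 69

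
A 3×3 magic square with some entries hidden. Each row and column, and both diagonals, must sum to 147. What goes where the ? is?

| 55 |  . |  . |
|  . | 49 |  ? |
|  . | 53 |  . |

Column 2 needs 147; the known cells sum to 102, so (1,2) = 45.
Main diagonal needs 147; the known cells sum to 104, so (3,3) = 43.
Row 1 must total 147; the given cells sum to 100, so (1,3) = 47.
Row 3 needs 147; the known cells sum to 96, so (3,1) = 51.
Column 1: 55 + 51 + ? = 147, so (2,1) = 41.
Column 3 needs 147; the known cells sum to 90, so (2,3) = 57.

57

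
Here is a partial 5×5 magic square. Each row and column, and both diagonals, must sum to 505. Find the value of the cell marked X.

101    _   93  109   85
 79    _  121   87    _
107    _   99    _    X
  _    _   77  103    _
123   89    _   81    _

91

Row 1: 101 + 93 + 109 + 85 + ? = 505, so (1,2) = 117.
Column 1: 101 + 79 + 107 + 123 + ? = 505, so (4,1) = 95.
The remaining cell in column 3 is (5,3) = 505 − 390 = 115.
From column 4, 505 − (109 + 87 + 103 + 81) gives (3,4) = 125.
Anti-diagonal needs 505; the known cells sum to 394, so (4,2) = 111.
Using row 4: 95 + 111 + 77 + 103 + ? → (4,5) = 505 − 386 = 119.
From row 5, 505 − (123 + 89 + 115 + 81) gives (5,5) = 97.
From main diagonal, 505 − (101 + 99 + 103 + 97) gives (2,2) = 105.
Row 2 needs 505; the known cells sum to 392, so (2,5) = 113.
From column 2, 505 − (117 + 105 + 111 + 89) gives (3,2) = 83.
Using column 5: 85 + 113 + 119 + 97 + ? → (3,5) = 505 − 414 = 91.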